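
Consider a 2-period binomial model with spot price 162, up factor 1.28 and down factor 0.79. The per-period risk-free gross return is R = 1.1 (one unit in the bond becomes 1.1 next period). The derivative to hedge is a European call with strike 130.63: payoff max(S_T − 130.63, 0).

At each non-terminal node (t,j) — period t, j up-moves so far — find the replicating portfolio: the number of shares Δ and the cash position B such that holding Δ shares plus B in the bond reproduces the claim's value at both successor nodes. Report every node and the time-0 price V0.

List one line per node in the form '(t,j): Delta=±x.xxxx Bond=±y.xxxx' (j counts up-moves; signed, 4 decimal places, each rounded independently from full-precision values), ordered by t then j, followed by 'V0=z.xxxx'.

(0,0): Delta=0.8758 Bond=-84.5430
(1,0): Delta=0.5292 Bond=-48.6376
(1,1): Delta=1.0000 Bond=-118.7545
V0=57.3342

Risk-neutral probability p* = (R−d)/(u−d) = (1.1−0.79)/(1.28−0.79) = 0.6327.
Payoff layer (t=2): V(2,0)=0.0000, V(2,1)=33.1844, V(2,2)=134.7908
  t=1,j=0: stock 127.9800 → up 163.8144 (V=33.1844), down 101.1042 (V=0.0000). Price 19.0856; hedge Δ=0.5292, bond B=-48.6376.
  t=1,j=1: stock 207.3600 → up 265.4208 (V=134.7908), down 163.8144 (V=33.1844). Price 88.6055; hedge Δ=1.0000, bond B=-118.7545.
  t=0,j=0: stock 162.0000 → up 207.3600 (V=88.6055), down 127.9800 (V=19.0856). Price 57.3342; hedge Δ=0.8758, bond B=-84.5430.
The time-0 hedge costs 57.3342, which is the no-arbitrage price.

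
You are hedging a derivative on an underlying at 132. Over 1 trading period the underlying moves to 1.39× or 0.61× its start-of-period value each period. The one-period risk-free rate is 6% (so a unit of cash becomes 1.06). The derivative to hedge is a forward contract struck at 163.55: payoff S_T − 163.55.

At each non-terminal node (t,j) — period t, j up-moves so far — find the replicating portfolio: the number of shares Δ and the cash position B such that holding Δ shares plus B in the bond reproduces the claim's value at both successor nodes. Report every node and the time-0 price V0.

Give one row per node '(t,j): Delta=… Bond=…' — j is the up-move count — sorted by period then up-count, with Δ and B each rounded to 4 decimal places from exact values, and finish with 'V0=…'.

(0,0): Delta=1.0000 Bond=-154.2925
V0=-22.2925

Under the risk-neutral measure, an up-move has probability p* = (R−d)/(u−d) = 0.5769 and values discount at R = 1.06.
Payoff layer (t=1): V(1,0)=-83.0300, V(1,1)=19.9300
  t=0,j=0: stock 132.0000 → up 183.4800 (V=19.9300), down 80.5200 (V=-83.0300). Price -22.2925; hedge Δ=1.0000, bond B=-154.2925.
The time-0 hedge costs -22.2925, which is the no-arbitrage price.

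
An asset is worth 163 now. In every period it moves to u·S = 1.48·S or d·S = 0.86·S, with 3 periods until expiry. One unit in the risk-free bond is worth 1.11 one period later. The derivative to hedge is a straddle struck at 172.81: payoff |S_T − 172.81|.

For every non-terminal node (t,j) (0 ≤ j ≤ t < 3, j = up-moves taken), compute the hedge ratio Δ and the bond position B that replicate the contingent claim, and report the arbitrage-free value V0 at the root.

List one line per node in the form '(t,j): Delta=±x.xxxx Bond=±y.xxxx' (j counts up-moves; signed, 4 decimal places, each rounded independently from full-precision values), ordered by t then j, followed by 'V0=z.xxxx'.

(0,0): Delta=0.6045 Bond=-40.4092
(1,0): Delta=0.1447 Bond=19.6068
(1,1): Delta=1.0000 Bond=-140.2565
(2,0): Delta=-0.8499 Bond=141.6610
(2,1): Delta=1.0000 Bond=-155.6847
(2,2): Delta=1.0000 Bond=-155.6847
V0=58.1298

Since d<R<u, set p* = (R−d)/(u−d) = 0.4032; price each node as the discounted p*-expectation of its children.
At expiry t=3: V(3,0)=69.1329, V(3,1)=5.6111, V(3,2)=134.2403, V(3,3)=355.6021
Node (2,0) S=120.5548: V=(p*·5.6111+(1−p*)·69.1329)/1.11=39.2065; Δ=(5.6111−69.1329)/(178.4211−103.6771)=-0.8499; B=V−Δ·S=141.6610
Node (2,1) S=207.4664: V=(p*·134.2403+(1−p*)·5.6111)/1.11=51.7817; Δ=(134.2403−5.6111)/(307.0503−178.4211)=1.0000; B=V−Δ·S=-155.6847
Node (2,2) S=357.0352: V=(p*·355.6021+(1−p*)·134.2403)/1.11=201.3505; Δ=(355.6021−134.2403)/(528.4121−307.0503)=1.0000; B=V−Δ·S=-155.6847
Node (1,0) S=140.1800: V=(p*·51.7817+(1−p*)·39.2065)/1.11=39.8893; Δ=(51.7817−39.2065)/(207.4664−120.5548)=0.1447; B=V−Δ·S=19.6068
Node (1,1) S=241.2400: V=(p*·201.3505+(1−p*)·51.7817)/1.11=100.9835; Δ=(201.3505−51.7817)/(357.0352−207.4664)=1.0000; B=V−Δ·S=-140.2565
Node (0,0) S=163.0000: V=(p*·100.9835+(1−p*)·39.8893)/1.11=58.1298; Δ=(100.9835−39.8893)/(241.2400−140.1800)=0.6045; B=V−Δ·S=-40.4092
Check: Δ(0,0)·S0 + B(0,0) = 58.1298 = V0.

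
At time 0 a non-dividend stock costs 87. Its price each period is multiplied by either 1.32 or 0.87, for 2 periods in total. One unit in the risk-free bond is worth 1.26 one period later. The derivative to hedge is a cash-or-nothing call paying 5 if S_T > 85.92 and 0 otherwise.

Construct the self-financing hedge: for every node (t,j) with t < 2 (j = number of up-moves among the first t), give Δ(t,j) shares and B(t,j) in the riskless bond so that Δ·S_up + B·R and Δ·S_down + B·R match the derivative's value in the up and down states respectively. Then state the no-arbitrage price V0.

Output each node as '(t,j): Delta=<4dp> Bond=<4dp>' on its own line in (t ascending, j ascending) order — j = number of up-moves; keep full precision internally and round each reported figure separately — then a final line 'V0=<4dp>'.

(0,0): Delta=0.0135 Bond=1.9176
(1,0): Delta=0.1468 Bond=-7.6720
(1,1): Delta=0.0000 Bond=3.9683
V0=3.0934

No-arbitrage ⇒ martingale measure with p* = (R−d)/(u−d) = 0.8667.
Terminal payoffs: V(2,0)=0.0000, V(2,1)=5.0000, V(2,2)=5.0000
Node (1,0) S=75.6900: V=(p*·5.0000+(1−p*)·0.0000)/1.26=3.4392; Δ=(5.0000−0.0000)/(99.9108−65.8503)=0.1468; B=V−Δ·S=-7.6720
Node (1,1) S=114.8400: V=(p*·5.0000+(1−p*)·5.0000)/1.26=3.9683; Δ=(5.0000−5.0000)/(151.5888−99.9108)=0.0000; B=V−Δ·S=3.9683
Node (0,0) S=87.0000: V=(p*·3.9683+(1−p*)·3.4392)/1.26=3.0934; Δ=(3.9683−3.4392)/(114.8400−75.6900)=0.0135; B=V−Δ·S=1.9176
The time-0 hedge costs 3.0934, which is the no-arbitrage price.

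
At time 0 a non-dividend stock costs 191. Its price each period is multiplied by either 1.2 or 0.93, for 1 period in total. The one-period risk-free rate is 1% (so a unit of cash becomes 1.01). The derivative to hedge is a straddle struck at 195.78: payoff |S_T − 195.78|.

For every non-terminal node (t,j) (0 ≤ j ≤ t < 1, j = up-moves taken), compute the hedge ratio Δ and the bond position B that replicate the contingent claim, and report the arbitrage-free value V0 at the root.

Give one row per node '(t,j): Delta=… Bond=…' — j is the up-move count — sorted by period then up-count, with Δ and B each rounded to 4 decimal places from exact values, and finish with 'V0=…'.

(0,0): Delta=0.2961 Bond=-34.1056
V0=22.4499

Since d<R<u, set p* = (R−d)/(u−d) = 0.2963; price each node as the discounted p*-expectation of its children.
Payoff layer (t=1): V(1,0)=18.1500, V(1,1)=33.4200
  t=0,j=0: stock 191.0000 → up 229.2000 (V=33.4200), down 177.6300 (V=18.1500). Price 22.4499; hedge Δ=0.2961, bond B=-34.1056.
The time-0 hedge costs 22.4499, which is the no-arbitrage price.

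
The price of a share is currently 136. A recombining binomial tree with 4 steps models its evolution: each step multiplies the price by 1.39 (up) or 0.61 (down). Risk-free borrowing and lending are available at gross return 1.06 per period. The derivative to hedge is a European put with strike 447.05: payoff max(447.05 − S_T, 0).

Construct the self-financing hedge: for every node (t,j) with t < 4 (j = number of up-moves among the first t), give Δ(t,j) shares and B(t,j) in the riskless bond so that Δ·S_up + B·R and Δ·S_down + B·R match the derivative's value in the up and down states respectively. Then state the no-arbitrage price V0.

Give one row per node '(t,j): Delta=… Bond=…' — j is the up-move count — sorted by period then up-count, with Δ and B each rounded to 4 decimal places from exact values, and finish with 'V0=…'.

Under the risk-neutral measure, an up-move has probability p* = (R−d)/(u−d) = 0.5769 and values discount at R = 1.06.
Payoff layer (t=4): V(4,0)=428.2197, V(4,1)=404.1415, V(4,2)=349.2749, V(4,3)=224.2510, V(4,4)=0.0000
(3,0): S=30.8694. Δ = (V_up−V_dn)/(S_up−S_dn) = (404.1415−428.2197)/(42.9085−18.8303) = -1.0000. V = [p*·404.1415 + (1−p*)·428.2197]/1.06 = 390.8759. B = V − Δ·S = 421.7453.
(3,1): S=70.3418. Δ = (V_up−V_dn)/(S_up−S_dn) = (349.2749−404.1415)/(97.7751−42.9085) = -1.0000. V = [p*·349.2749 + (1−p*)·404.1415]/1.06 = 351.4035. B = V − Δ·S = 421.7453.
(3,2): S=160.2870. Δ = (V_up−V_dn)/(S_up−S_dn) = (224.2510−349.2749)/(222.7990−97.7751) = -1.0000. V = [p*·224.2510 + (1−p*)·349.2749]/1.06 = 261.4583. B = V − Δ·S = 421.7453.
(3,3): S=365.2442. Δ = (V_up−V_dn)/(S_up−S_dn) = (0.0000−224.2510)/(507.6894−222.7990) = -0.7871. V = [p*·0.0000 + (1−p*)·224.2510]/1.06 = 89.5051. B = V − Δ·S = 377.0065.
(2,0): S=50.6056. Δ = (V_up−V_dn)/(S_up−S_dn) = (351.4035−390.8759)/(70.3418−30.8694) = -1.0000. V = [p*·351.4035 + (1−p*)·390.8759]/1.06 = 347.2673. B = V − Δ·S = 397.8729.
(2,1): S=115.3144. Δ = (V_up−V_dn)/(S_up−S_dn) = (261.4583−351.4035)/(160.2870−70.3418) = -1.0000. V = [p*·261.4583 + (1−p*)·351.4035]/1.06 = 282.5585. B = V − Δ·S = 397.8729.
(2,2): S=262.7656. Δ = (V_up−V_dn)/(S_up−S_dn) = (89.5051−261.4583)/(365.2442−160.2870) = -0.8390. V = [p*·89.5051 + (1−p*)·261.4583]/1.06 = 153.0703. B = V − Δ·S = 373.5231.
(1,0): S=82.9600. Δ = (V_up−V_dn)/(S_up−S_dn) = (282.5585−347.2673)/(115.3144−50.6056) = -1.0000. V = [p*·282.5585 + (1−p*)·347.2673]/1.06 = 292.3918. B = V − Δ·S = 375.3518.
(1,1): S=189.0400. Δ = (V_up−V_dn)/(S_up−S_dn) = (153.0703−282.5585)/(262.7656−115.3144) = -0.8782. V = [p*·153.0703 + (1−p*)·282.5585]/1.06 = 196.0885. B = V − Δ·S = 362.0990.
(0,0): S=136.0000. Δ = (V_up−V_dn)/(S_up−S_dn) = (196.0885−292.3918)/(189.0400−82.9600) = -0.9078. V = [p*·196.0885 + (1−p*)·292.3918]/1.06 = 223.4266. B = V − Δ·S = 346.8924.
Root portfolio cost Δ·136+B reproduces V0=223.4266.

(0,0): Delta=-0.9078 Bond=346.8924
(1,0): Delta=-1.0000 Bond=375.3518
(1,1): Delta=-0.8782 Bond=362.0990
(2,0): Delta=-1.0000 Bond=397.8729
(2,1): Delta=-1.0000 Bond=397.8729
(2,2): Delta=-0.8390 Bond=373.5231
(3,0): Delta=-1.0000 Bond=421.7453
(3,1): Delta=-1.0000 Bond=421.7453
(3,2): Delta=-1.0000 Bond=421.7453
(3,3): Delta=-0.7871 Bond=377.0065
V0=223.4266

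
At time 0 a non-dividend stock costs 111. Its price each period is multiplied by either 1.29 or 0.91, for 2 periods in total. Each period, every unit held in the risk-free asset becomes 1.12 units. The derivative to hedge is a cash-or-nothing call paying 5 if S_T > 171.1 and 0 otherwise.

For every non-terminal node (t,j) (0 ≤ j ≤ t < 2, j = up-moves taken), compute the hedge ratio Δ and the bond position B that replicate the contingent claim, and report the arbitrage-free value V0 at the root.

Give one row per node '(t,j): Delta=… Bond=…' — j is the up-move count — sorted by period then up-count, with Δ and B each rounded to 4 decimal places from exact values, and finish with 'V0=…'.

Since d<R<u, set p* = (R−d)/(u−d) = 0.5526; price each node as the discounted p*-expectation of its children.
Terminal payoffs: V(2,0)=0.0000, V(2,1)=0.0000, V(2,2)=5.0000
  t=1,j=0: stock 101.0100 → up 130.3029 (V=0.0000), down 91.9191 (V=0.0000). Price 0.0000; hedge Δ=0.0000, bond B=0.0000.
  t=1,j=1: stock 143.1900 → up 184.7151 (V=5.0000), down 130.3029 (V=0.0000). Price 2.4671; hedge Δ=0.0919, bond B=-10.6908.
  t=0,j=0: stock 111.0000 → up 143.1900 (V=2.4671), down 101.0100 (V=0.0000). Price 1.2173; hedge Δ=0.0585, bond B=-5.2751.
The time-0 hedge costs 1.2173, which is the no-arbitrage price.

(0,0): Delta=0.0585 Bond=-5.2751
(1,0): Delta=0.0000 Bond=0.0000
(1,1): Delta=0.0919 Bond=-10.6908
V0=1.2173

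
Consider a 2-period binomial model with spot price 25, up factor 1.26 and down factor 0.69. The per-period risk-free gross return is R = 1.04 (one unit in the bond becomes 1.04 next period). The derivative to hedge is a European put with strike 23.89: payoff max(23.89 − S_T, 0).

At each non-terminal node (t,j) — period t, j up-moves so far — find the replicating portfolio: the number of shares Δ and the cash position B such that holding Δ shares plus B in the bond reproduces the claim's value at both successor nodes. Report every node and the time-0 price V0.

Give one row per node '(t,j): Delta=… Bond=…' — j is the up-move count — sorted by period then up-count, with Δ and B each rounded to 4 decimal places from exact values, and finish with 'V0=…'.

Under the risk-neutral measure, an up-move has probability p* = (R−d)/(u−d) = 0.6140 and values discount at R = 1.04.
Payoff layer (t=2): V(2,0)=11.9875, V(2,1)=2.1550, V(2,2)=0.0000
(1,0): S=17.2500. Δ = (V_up−V_dn)/(S_up−S_dn) = (2.1550−11.9875)/(21.7350−11.9025) = -1.0000. V = [p*·2.1550 + (1−p*)·11.9875]/1.04 = 5.7212. B = V − Δ·S = 22.9712.
(1,1): S=31.5000. Δ = (V_up−V_dn)/(S_up−S_dn) = (0.0000−2.1550)/(39.6900−21.7350) = -0.1200. V = [p*·0.0000 + (1−p*)·2.1550]/1.04 = 0.7998. B = V − Δ·S = 4.5805.
(0,0): S=25.0000. Δ = (V_up−V_dn)/(S_up−S_dn) = (0.7998−5.7212)/(31.5000−17.2500) = -0.3454. V = [p*·0.7998 + (1−p*)·5.7212]/1.04 = 2.5954. B = V − Δ·S = 11.2294.
Self-financing check: at every node Δ·S+B equals the discounted successor values.

(0,0): Delta=-0.3454 Bond=11.2294
(1,0): Delta=-1.0000 Bond=22.9712
(1,1): Delta=-0.1200 Bond=4.5805
V0=2.5954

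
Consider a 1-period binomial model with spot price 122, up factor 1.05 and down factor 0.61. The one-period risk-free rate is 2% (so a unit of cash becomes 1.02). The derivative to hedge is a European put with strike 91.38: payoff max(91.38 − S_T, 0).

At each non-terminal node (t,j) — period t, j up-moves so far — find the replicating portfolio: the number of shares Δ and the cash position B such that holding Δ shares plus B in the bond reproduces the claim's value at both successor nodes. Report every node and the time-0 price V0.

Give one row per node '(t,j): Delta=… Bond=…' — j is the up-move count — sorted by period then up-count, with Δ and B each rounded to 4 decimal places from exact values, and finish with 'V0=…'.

(0,0): Delta=-0.3159 Bond=39.6791
V0=1.1337

No-arbitrage ⇒ martingale measure with p* = (R−d)/(u−d) = 0.9318.
Terminal values V(1,·): V(1,0)=16.9600, V(1,1)=0.0000
  t=0,j=0: stock 122.0000 → up 128.1000 (V=0.0000), down 74.4200 (V=16.9600). Price 1.1337; hedge Δ=-0.3159, bond B=39.6791.
The time-0 hedge costs 1.1337, which is the no-arbitrage price.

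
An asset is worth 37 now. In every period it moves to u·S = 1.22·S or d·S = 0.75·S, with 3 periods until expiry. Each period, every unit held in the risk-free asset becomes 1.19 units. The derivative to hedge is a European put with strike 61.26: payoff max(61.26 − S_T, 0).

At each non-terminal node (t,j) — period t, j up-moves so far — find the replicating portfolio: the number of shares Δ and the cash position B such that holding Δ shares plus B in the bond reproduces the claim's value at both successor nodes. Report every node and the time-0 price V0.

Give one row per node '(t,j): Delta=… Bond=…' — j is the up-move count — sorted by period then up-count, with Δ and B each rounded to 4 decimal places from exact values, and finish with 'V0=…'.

(0,0): Delta=-0.7891 Bond=31.4343
(1,0): Delta=-1.0000 Bond=43.2597
(1,1): Delta=-0.7802 Bond=37.0077
(2,0): Delta=-1.0000 Bond=51.4790
(2,1): Delta=-1.0000 Bond=51.4790
(2,2): Delta=-0.7710 Bond=43.5319
V0=2.2381

No-arbitrage ⇒ martingale measure with p* = (R−d)/(u−d) = 0.9362.
At expiry t=3: V(3,0)=45.6506, V(3,1)=35.8687, V(3,2)=19.9569, V(3,3)=0.0000
Node (2,0) S=20.8125: V=(p*·35.8687+(1−p*)·45.6506)/1.19=30.6665; Δ=(35.8687−45.6506)/(25.3912−15.6094)=-1.0000; B=V−Δ·S=51.4790
Node (2,1) S=33.8550: V=(p*·19.9569+(1−p*)·35.8687)/1.19=17.6240; Δ=(19.9569−35.8687)/(41.3031−25.3913)=-1.0000; B=V−Δ·S=51.4790
Node (2,2) S=55.0708: V=(p*·0.0000+(1−p*)·19.9569)/1.19=1.0705; Δ=(0.0000−19.9569)/(67.1864−41.3031)=-0.7710; B=V−Δ·S=43.5319
Node (1,0) S=27.7500: V=(p*·17.6240+(1−p*)·30.6665)/1.19=15.5097; Δ=(17.6240−30.6665)/(33.8550−20.8125)=-1.0000; B=V−Δ·S=43.2597
Node (1,1) S=45.1400: V=(p*·1.0705+(1−p*)·17.6240)/1.19=1.7875; Δ=(1.0705−17.6240)/(55.0708−33.8550)=-0.7802; B=V−Δ·S=37.0077
Node (0,0) S=37.0000: V=(p*·1.7875+(1−p*)·15.5097)/1.19=2.2381; Δ=(1.7875−15.5097)/(45.1400−27.7500)=-0.7891; B=V−Δ·S=31.4343
Root portfolio cost Δ·37+B reproduces V0=2.2381.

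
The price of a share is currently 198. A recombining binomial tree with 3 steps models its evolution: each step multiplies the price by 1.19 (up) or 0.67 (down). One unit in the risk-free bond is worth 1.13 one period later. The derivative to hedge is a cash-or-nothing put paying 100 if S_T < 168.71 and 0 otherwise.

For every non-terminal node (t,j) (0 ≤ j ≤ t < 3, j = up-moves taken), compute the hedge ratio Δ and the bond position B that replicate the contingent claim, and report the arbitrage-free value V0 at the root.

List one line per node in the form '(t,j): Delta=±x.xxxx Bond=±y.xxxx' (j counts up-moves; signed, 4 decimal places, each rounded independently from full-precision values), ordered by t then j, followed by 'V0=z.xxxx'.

Since d<R<u, set p* = (R−d)/(u−d) = 0.8846; price each node as the discounted p*-expectation of its children.
Payoff layer (t=3): V(3,0)=100.0000, V(3,1)=100.0000, V(3,2)=0.0000, V(3,3)=0.0000
(2,0): S=88.8822. Δ = (V_up−V_dn)/(S_up−S_dn) = (100.0000−100.0000)/(105.7698−59.5511) = 0.0000. V = [p*·100.0000 + (1−p*)·100.0000]/1.13 = 88.4956. B = V − Δ·S = 88.4956.
(2,1): S=157.8654. Δ = (V_up−V_dn)/(S_up−S_dn) = (0.0000−100.0000)/(187.8598−105.7698) = -1.2182. V = [p*·0.0000 + (1−p*)·100.0000]/1.13 = 10.2110. B = V − Δ·S = 202.5187.
(2,2): S=280.3878. Δ = (V_up−V_dn)/(S_up−S_dn) = (0.0000−0.0000)/(333.6615−187.8598) = 0.0000. V = [p*·0.0000 + (1−p*)·0.0000]/1.13 = 0.0000. B = V − Δ·S = 0.0000.
(1,0): S=132.6600. Δ = (V_up−V_dn)/(S_up−S_dn) = (10.2110−88.4956)/(157.8654−88.8822) = -1.1348. V = [p*·10.2110 + (1−p*)·88.4956]/1.13 = 17.0300. B = V − Δ·S = 167.5772.
(1,1): S=235.6200. Δ = (V_up−V_dn)/(S_up−S_dn) = (0.0000−10.2110)/(280.3878−157.8654) = -0.0833. V = [p*·0.0000 + (1−p*)·10.2110]/1.13 = 1.0427. B = V − Δ·S = 20.6792.
(0,0): S=198.0000. Δ = (V_up−V_dn)/(S_up−S_dn) = (1.0427−17.0300)/(235.6200−132.6600) = -0.1553. V = [p*·1.0427 + (1−p*)·17.0300]/1.13 = 2.5552. B = V − Δ·S = 33.3000.
Self-financing check: at every node Δ·S+B equals the discounted successor values.

(0,0): Delta=-0.1553 Bond=33.3000
(1,0): Delta=-1.1348 Bond=167.5772
(1,1): Delta=-0.0833 Bond=20.6792
(2,0): Delta=0.0000 Bond=88.4956
(2,1): Delta=-1.2182 Bond=202.5187
(2,2): Delta=0.0000 Bond=0.0000
V0=2.5552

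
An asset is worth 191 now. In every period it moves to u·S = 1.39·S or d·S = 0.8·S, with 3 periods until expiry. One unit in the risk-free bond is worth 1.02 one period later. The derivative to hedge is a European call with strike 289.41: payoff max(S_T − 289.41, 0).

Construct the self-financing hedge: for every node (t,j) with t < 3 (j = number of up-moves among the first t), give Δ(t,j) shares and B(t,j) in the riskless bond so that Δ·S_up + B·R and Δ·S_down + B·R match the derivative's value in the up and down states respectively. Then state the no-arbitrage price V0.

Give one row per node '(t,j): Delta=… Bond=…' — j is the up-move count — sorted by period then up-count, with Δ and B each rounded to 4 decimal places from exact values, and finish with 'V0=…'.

(0,0): Delta=0.2814 Bond=-41.3936
(1,0): Delta=0.0236 Bond=-2.8258
(1,1): Delta=0.5310 Bond=-108.4777
(2,0): Delta=0.0000 Bond=0.0000
(2,1): Delta=0.0464 Bond=-7.7300
(2,2): Delta=1.0000 Bond=-283.7353
V0=12.3546

Under the risk-neutral measure, an up-move has probability p* = (R−d)/(u−d) = 0.3729 and values discount at R = 1.02.
At expiry t=3: V(3,0)=0.0000, V(3,1)=0.0000, V(3,2)=5.8149, V(3,3)=223.5432
Node (2,0) S=122.2400: V=(p*·0.0000+(1−p*)·0.0000)/1.02=0.0000; Δ=(0.0000−0.0000)/(169.9136−97.7920)=0.0000; B=V−Δ·S=0.0000
Node (2,1) S=212.3920: V=(p*·5.8149+(1−p*)·0.0000)/1.02=2.1257; Δ=(5.8149−0.0000)/(295.2249−169.9136)=0.0464; B=V−Δ·S=-7.7300
Node (2,2) S=369.0311: V=(p*·223.5432+(1−p*)·5.8149)/1.02=85.2958; Δ=(223.5432−5.8149)/(512.9532−295.2249)=1.0000; B=V−Δ·S=-283.7353
Node (1,0) S=152.8000: V=(p*·2.1257+(1−p*)·0.0000)/1.02=0.7771; Δ=(2.1257−0.0000)/(212.3920−122.2400)=0.0236; B=V−Δ·S=-2.8258
Node (1,1) S=265.4900: V=(p*·85.2958+(1−p*)·2.1257)/1.02=32.4885; Δ=(85.2958−2.1257)/(369.0311−212.3920)=0.5310; B=V−Δ·S=-108.4777
Node (0,0) S=191.0000: V=(p*·32.4885+(1−p*)·0.7771)/1.02=12.3546; Δ=(32.4885−0.7771)/(265.4900−152.8000)=0.2814; B=V−Δ·S=-41.3936
Root portfolio cost Δ·191+B reproduces V0=12.3546.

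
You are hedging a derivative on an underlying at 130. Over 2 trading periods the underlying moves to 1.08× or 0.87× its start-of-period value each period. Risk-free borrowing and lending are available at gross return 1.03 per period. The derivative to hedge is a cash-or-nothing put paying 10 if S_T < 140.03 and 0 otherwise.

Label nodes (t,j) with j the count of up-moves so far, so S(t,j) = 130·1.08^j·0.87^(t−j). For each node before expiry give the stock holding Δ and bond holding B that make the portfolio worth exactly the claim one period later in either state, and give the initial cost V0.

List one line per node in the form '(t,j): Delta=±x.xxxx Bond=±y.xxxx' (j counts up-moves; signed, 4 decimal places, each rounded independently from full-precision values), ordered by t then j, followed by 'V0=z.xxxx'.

(0,0): Delta=-0.2710 Bond=39.1786
(1,0): Delta=0.0000 Bond=9.7087
(1,1): Delta=-0.3392 Bond=49.9307
V0=3.9542

Since d<R<u, set p* = (R−d)/(u−d) = 0.7619; price each node as the discounted p*-expectation of its children.
Payoff layer (t=2): V(2,0)=10.0000, V(2,1)=10.0000, V(2,2)=0.0000
  t=1,j=0: stock 113.1000 → up 122.1480 (V=10.0000), down 98.3970 (V=10.0000). Price 9.7087; hedge Δ=0.0000, bond B=9.7087.
  t=1,j=1: stock 140.4000 → up 151.6320 (V=0.0000), down 122.1480 (V=10.0000). Price 2.3116; hedge Δ=-0.3392, bond B=49.9307.
  t=0,j=0: stock 130.0000 → up 140.4000 (V=2.3116), down 113.1000 (V=9.7087). Price 3.9542; hedge Δ=-0.2710, bond B=39.1786.
Each (Δ,B) replicates both successor values, so the strategy is self-financing and V0 is arbitrage-free.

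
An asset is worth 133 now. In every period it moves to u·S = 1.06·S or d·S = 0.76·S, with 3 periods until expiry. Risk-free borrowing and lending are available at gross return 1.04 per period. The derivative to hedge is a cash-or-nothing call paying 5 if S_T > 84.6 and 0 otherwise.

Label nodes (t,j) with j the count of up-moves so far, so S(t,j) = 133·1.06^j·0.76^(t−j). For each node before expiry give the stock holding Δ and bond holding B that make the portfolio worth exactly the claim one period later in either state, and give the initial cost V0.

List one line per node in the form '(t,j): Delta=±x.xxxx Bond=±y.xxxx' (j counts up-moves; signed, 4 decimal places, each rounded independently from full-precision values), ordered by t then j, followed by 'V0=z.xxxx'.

Risk-neutral probability p* = (R−d)/(u−d) = (1.04−0.76)/(1.06−0.76) = 0.9333.
At expiry t=3: V(3,0)=0.0000, V(3,1)=0.0000, V(3,2)=5.0000, V(3,3)=5.0000
Node (2,0) S=76.8208: V=(p*·0.0000+(1−p*)·0.0000)/1.04=0.0000; Δ=(0.0000−0.0000)/(81.4300−58.3838)=0.0000; B=V−Δ·S=0.0000
Node (2,1) S=107.1448: V=(p*·5.0000+(1−p*)·0.0000)/1.04=4.4872; Δ=(5.0000−0.0000)/(113.5735−81.4300)=0.1556; B=V−Δ·S=-12.1795
Node (2,2) S=149.4388: V=(p*·5.0000+(1−p*)·5.0000)/1.04=4.8077; Δ=(5.0000−5.0000)/(158.4051−113.5735)=0.0000; B=V−Δ·S=4.8077
Node (1,0) S=101.0800: V=(p*·4.4872+(1−p*)·0.0000)/1.04=4.0270; Δ=(4.4872−0.0000)/(107.1448−76.8208)=0.1480; B=V−Δ·S=-10.9303
Node (1,1) S=140.9800: V=(p*·4.8077+(1−p*)·4.4872)/1.04=4.6022; Δ=(4.8077−4.4872)/(149.4388−107.1448)=0.0076; B=V−Δ·S=3.5339
Node (0,0) S=133.0000: V=(p*·4.6022+(1−p*)·4.0270)/1.04=4.3883; Δ=(4.6022−4.0270)/(140.9800−101.0800)=0.0144; B=V−Δ·S=2.4708
Each (Δ,B) replicates both successor values, so the strategy is self-financing and V0 is arbitrage-free.

(0,0): Delta=0.0144 Bond=2.4708
(1,0): Delta=0.1480 Bond=-10.9303
(1,1): Delta=0.0076 Bond=3.5339
(2,0): Delta=0.0000 Bond=0.0000
(2,1): Delta=0.1556 Bond=-12.1795
(2,2): Delta=0.0000 Bond=4.8077
V0=4.3883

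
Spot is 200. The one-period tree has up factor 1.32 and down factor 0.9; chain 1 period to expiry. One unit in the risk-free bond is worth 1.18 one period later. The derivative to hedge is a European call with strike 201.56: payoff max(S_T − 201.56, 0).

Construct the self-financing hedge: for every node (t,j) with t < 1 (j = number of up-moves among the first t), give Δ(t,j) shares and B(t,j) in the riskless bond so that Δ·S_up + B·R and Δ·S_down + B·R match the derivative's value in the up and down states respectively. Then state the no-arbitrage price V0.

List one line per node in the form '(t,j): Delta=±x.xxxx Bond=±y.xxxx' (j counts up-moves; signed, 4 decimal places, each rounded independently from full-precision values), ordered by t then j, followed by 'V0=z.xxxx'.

(0,0): Delta=0.7433 Bond=-113.3898
V0=35.2768

Under the risk-neutral measure, an up-move has probability p* = (R−d)/(u−d) = 0.6667 and values discount at R = 1.18.
Payoff layer (t=1): V(1,0)=0.0000, V(1,1)=62.4400
Node (0,0) S=200.0000: V=(p*·62.4400+(1−p*)·0.0000)/1.18=35.2768; Δ=(62.4400−0.0000)/(264.0000−180.0000)=0.7433; B=V−Δ·S=-113.3898
Each (Δ,B) replicates both successor values, so the strategy is self-financing and V0 is arbitrage-free.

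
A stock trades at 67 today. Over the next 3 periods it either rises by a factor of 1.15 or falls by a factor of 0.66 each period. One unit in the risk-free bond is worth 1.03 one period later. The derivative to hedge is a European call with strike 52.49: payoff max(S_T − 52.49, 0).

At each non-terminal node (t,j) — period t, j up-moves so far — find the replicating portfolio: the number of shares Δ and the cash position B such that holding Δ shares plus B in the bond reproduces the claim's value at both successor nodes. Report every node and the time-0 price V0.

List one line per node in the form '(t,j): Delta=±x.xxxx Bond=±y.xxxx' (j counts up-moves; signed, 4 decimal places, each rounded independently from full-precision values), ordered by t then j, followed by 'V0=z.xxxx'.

(0,0): Delta=0.7744 Bond=-30.1202
(1,0): Delta=0.2027 Bond=-5.7435
(1,1): Delta=0.8808 Bond=-39.2228
(2,0): Delta=0.0000 Bond=0.0000
(2,1): Delta=0.2404 Bond=-7.8344
(2,2): Delta=1.0000 Bond=-50.9612
V0=21.7641

Under the risk-neutral measure, an up-move has probability p* = (R−d)/(u−d) = 0.7551 and values discount at R = 1.03.
Terminal values V(3,·): V(3,0)=0.0000, V(3,1)=0.0000, V(3,2)=5.9909, V(3,3)=49.4086
  t=2,j=0: stock 29.1852 → up 33.5630 (V=0.0000), down 19.2622 (V=0.0000). Price 0.0000; hedge Δ=0.0000, bond B=0.0000.
  t=2,j=1: stock 50.8530 → up 58.4809 (V=5.9909), down 33.5630 (V=0.0000). Price 4.3920; hedge Δ=0.2404, bond B=-7.8344.
  t=2,j=2: stock 88.6075 → up 101.8986 (V=49.4086), down 58.4809 (V=5.9909). Price 37.6463; hedge Δ=1.0000, bond B=-50.9612.
  t=1,j=0: stock 44.2200 → up 50.8530 (V=4.3920), down 29.1852 (V=0.0000). Price 3.2198; hedge Δ=0.2027, bond B=-5.7435.
  t=1,j=1: stock 77.0500 → up 88.6075 (V=37.6463), down 50.8530 (V=4.3920). Price 28.6431; hedge Δ=0.8808, bond B=-39.2228.
  t=0,j=0: stock 67.0000 → up 77.0500 (V=28.6431), down 44.2200 (V=3.2198). Price 21.7641; hedge Δ=0.7744, bond B=-30.1202.
Self-financing check: at every node Δ·S+B equals the discounted successor values.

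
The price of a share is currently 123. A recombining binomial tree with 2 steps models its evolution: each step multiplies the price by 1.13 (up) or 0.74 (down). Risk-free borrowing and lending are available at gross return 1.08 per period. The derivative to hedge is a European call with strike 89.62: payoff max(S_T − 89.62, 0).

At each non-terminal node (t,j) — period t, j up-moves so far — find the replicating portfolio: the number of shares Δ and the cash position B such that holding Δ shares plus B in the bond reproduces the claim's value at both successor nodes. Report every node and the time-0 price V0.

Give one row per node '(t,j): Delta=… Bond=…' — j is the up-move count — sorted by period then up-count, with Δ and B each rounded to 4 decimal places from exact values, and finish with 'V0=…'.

The replicating-portfolio and risk-neutral prices coincide; use p* = (1.08−0.74)/(1.13−0.74) = 0.8718 for the latter.
Payoff layer (t=2): V(2,0)=0.0000, V(2,1)=13.2326, V(2,2)=67.4387
  t=1,j=0: stock 91.0200 → up 102.8526 (V=13.2326), down 67.3548 (V=0.0000). Price 10.6816; hedge Δ=0.3728, bond B=-23.2482.
  t=1,j=1: stock 138.9900 → up 157.0587 (V=67.4387), down 102.8526 (V=13.2326). Price 56.0085; hedge Δ=1.0000, bond B=-82.9815.
  t=0,j=0: stock 123.0000 → up 138.9900 (V=56.0085), down 91.0200 (V=10.6816). Price 46.4790; hedge Δ=0.9449, bond B=-69.7439.
Each (Δ,B) replicates both successor values, so the strategy is self-financing and V0 is arbitrage-free.

(0,0): Delta=0.9449 Bond=-69.7439
(1,0): Delta=0.3728 Bond=-23.2482
(1,1): Delta=1.0000 Bond=-82.9815
V0=46.4790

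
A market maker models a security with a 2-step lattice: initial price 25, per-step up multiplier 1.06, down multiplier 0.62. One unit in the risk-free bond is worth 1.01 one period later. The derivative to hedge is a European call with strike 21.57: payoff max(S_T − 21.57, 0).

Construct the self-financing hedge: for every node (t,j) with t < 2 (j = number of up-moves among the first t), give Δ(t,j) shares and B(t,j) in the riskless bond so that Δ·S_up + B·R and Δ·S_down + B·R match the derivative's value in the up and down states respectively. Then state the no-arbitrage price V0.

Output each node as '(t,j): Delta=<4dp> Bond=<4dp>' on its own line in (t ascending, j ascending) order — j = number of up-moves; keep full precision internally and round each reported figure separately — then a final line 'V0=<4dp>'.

(0,0): Delta=0.5202 Bond=-7.9828
(1,0): Delta=0.0000 Bond=0.0000
(1,1): Delta=0.5592 Bond=-9.0963
V0=5.0214

The replicating-portfolio and risk-neutral prices coincide; use p* = (1.01−0.62)/(1.06−0.62) = 0.8864 for the latter.
At expiry t=2: V(2,0)=0.0000, V(2,1)=0.0000, V(2,2)=6.5200
  t=1,j=0: stock 15.5000 → up 16.4300 (V=0.0000), down 9.6100 (V=0.0000). Price 0.0000; hedge Δ=0.0000, bond B=0.0000.
  t=1,j=1: stock 26.5000 → up 28.0900 (V=6.5200), down 16.4300 (V=0.0000). Price 5.7219; hedge Δ=0.5592, bond B=-9.0963.
  t=0,j=0: stock 25.0000 → up 26.5000 (V=5.7219), down 15.5000 (V=0.0000). Price 5.0214; hedge Δ=0.5202, bond B=-7.9828.
The time-0 hedge costs 5.0214, which is the no-arbitrage price.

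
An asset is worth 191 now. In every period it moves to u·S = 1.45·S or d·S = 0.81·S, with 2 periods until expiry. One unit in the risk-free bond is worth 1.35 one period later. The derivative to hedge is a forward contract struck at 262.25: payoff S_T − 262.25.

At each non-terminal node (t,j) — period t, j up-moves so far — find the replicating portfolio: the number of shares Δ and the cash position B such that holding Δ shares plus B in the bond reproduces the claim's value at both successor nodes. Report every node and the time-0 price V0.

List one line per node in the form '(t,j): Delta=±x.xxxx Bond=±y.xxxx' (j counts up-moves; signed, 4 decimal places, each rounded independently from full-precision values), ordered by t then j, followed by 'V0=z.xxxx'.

Risk-neutral probability p* = (R−d)/(u−d) = (1.35−0.81)/(1.45−0.81) = 0.8438.
Terminal values V(2,·): V(2,0)=-136.9349, V(2,1)=-37.9205, V(2,2)=139.3275
Node (1,0) S=154.7100: V=(p*·-37.9205+(1−p*)·-136.9349)/1.35=-39.5493; Δ=(-37.9205−-136.9349)/(224.3295−125.3151)=1.0000; B=V−Δ·S=-194.2593
Node (1,1) S=276.9500: V=(p*·139.3275+(1−p*)·-37.9205)/1.35=82.6907; Δ=(139.3275−-37.9205)/(401.5775−224.3295)=1.0000; B=V−Δ·S=-194.2593
Node (0,0) S=191.0000: V=(p*·82.6907+(1−p*)·-39.5493)/1.35=47.1043; Δ=(82.6907−-39.5493)/(276.9500−154.7100)=1.0000; B=V−Δ·S=-143.8957
Check: Δ(0,0)·S0 + B(0,0) = 47.1043 = V0.

(0,0): Delta=1.0000 Bond=-143.8957
(1,0): Delta=1.0000 Bond=-194.2593
(1,1): Delta=1.0000 Bond=-194.2593
V0=47.1043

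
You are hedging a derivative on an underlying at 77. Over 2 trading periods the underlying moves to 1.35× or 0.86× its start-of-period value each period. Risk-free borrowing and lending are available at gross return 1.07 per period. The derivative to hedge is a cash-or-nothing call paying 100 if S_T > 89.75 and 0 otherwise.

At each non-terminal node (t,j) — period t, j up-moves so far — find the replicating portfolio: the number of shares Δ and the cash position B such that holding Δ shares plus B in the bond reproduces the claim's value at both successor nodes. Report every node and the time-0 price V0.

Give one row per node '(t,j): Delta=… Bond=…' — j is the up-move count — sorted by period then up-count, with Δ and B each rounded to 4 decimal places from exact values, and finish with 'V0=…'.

Since d<R<u, set p* = (R−d)/(u−d) = 0.4286; price each node as the discounted p*-expectation of its children.
Terminal payoffs: V(2,0)=0.0000, V(2,1)=0.0000, V(2,2)=100.0000
(1,0): S=66.2200. Δ = (V_up−V_dn)/(S_up−S_dn) = (0.0000−0.0000)/(89.3970−56.9492) = 0.0000. V = [p*·0.0000 + (1−p*)·0.0000]/1.07 = 0.0000. B = V − Δ·S = 0.0000.
(1,1): S=103.9500. Δ = (V_up−V_dn)/(S_up−S_dn) = (100.0000−0.0000)/(140.3325−89.3970) = 1.9633. V = [p*·100.0000 + (1−p*)·0.0000]/1.07 = 40.0534. B = V − Δ·S = -164.0282.
(0,0): S=77.0000. Δ = (V_up−V_dn)/(S_up−S_dn) = (40.0534−0.0000)/(103.9500−66.2200) = 1.0616. V = [p*·40.0534 + (1−p*)·0.0000]/1.07 = 16.0428. B = V − Δ·S = -65.6989.
The time-0 hedge costs 16.0428, which is the no-arbitrage price.

(0,0): Delta=1.0616 Bond=-65.6989
(1,0): Delta=0.0000 Bond=0.0000
(1,1): Delta=1.9633 Bond=-164.0282
V0=16.0428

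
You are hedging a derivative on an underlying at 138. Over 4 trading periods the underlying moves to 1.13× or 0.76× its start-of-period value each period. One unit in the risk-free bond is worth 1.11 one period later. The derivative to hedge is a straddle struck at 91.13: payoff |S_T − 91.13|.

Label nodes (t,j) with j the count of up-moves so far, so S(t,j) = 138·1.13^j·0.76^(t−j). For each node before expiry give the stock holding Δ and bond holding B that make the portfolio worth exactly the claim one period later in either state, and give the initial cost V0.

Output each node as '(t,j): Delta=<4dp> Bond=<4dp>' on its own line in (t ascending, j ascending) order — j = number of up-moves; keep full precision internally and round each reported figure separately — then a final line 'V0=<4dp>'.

Under the risk-neutral measure, an up-move has probability p* = (R−d)/(u−d) = 0.9459 and values discount at R = 1.11.
At expiry t=4: V(4,0)=45.0902, V(4,1)=22.6761, V(4,2)=10.6502, V(4,3)=60.2010, V(4,4)=133.8754
(3,0): S=60.5787. Δ = (V_up−V_dn)/(S_up−S_dn) = (22.6761−45.0902)/(68.4539−46.0398) = -1.0000. V = [p*·22.6761 + (1−p*)·45.0902]/1.11 = 21.5204. B = V − Δ·S = 82.0991.
(3,1): S=90.0709. Δ = (V_up−V_dn)/(S_up−S_dn) = (10.6502−22.6761)/(101.7802−68.4539) = -0.3609. V = [p*·10.6502 + (1−p*)·22.6761]/1.11 = 10.1804. B = V − Δ·S = 42.6829.
(3,2): S=133.9213. Δ = (V_up−V_dn)/(S_up−S_dn) = (60.2010−10.6502)/(151.3310−101.7802) = 1.0000. V = [p*·60.2010 + (1−p*)·10.6502]/1.11 = 51.8222. B = V − Δ·S = -82.0991.
(3,3): S=199.1198. Δ = (V_up−V_dn)/(S_up−S_dn) = (133.8754−60.2010)/(225.0054−151.3310) = 1.0000. V = [p*·133.8754 + (1−p*)·60.2010]/1.11 = 117.0207. B = V − Δ·S = -82.0991.
(2,0): S=79.7088. Δ = (V_up−V_dn)/(S_up−S_dn) = (10.1804−21.5204)/(90.0709−60.5787) = -0.3845. V = [p*·10.1804 + (1−p*)·21.5204]/1.11 = 9.7237. B = V − Δ·S = 40.3725.
(2,1): S=118.5144. Δ = (V_up−V_dn)/(S_up−S_dn) = (51.8222−10.1804)/(133.9213−90.0709) = 0.9496. V = [p*·51.8222 + (1−p*)·10.1804]/1.11 = 44.6588. B = V − Δ·S = -67.8866.
(2,2): S=176.2122. Δ = (V_up−V_dn)/(S_up−S_dn) = (117.0207−51.8222)/(199.1198−133.9213) = 1.0000. V = [p*·117.0207 + (1−p*)·51.8222]/1.11 = 102.2490. B = V − Δ·S = -73.9632.
(1,0): S=104.8800. Δ = (V_up−V_dn)/(S_up−S_dn) = (44.6588−9.7237)/(118.5144−79.7088) = 0.9003. V = [p*·44.6588 + (1−p*)·9.7237]/1.11 = 38.5319. B = V − Δ·S = -55.8872.
(1,1): S=155.9400. Δ = (V_up−V_dn)/(S_up−S_dn) = (102.2490−44.6588)/(176.2122−118.5144) = 0.9981. V = [p*·102.2490 + (1−p*)·44.6588]/1.11 = 89.3118. B = V − Δ·S = -66.3376.
(0,0): S=138.0000. Δ = (V_up−V_dn)/(S_up−S_dn) = (89.3118−38.5319)/(155.9400−104.8800) = 0.9945. V = [p*·89.3118 + (1−p*)·38.5319]/1.11 = 77.9882. B = V − Δ·S = -59.2547.
Check: Δ(0,0)·S0 + B(0,0) = 77.9882 = V0.

(0,0): Delta=0.9945 Bond=-59.2547
(1,0): Delta=0.9003 Bond=-55.8872
(1,1): Delta=0.9981 Bond=-66.3376
(2,0): Delta=-0.3845 Bond=40.3725
(2,1): Delta=0.9496 Bond=-67.8866
(2,2): Delta=1.0000 Bond=-73.9632
(3,0): Delta=-1.0000 Bond=82.0991
(3,1): Delta=-0.3609 Bond=42.6829
(3,2): Delta=1.0000 Bond=-82.0991
(3,3): Delta=1.0000 Bond=-82.0991
V0=77.9882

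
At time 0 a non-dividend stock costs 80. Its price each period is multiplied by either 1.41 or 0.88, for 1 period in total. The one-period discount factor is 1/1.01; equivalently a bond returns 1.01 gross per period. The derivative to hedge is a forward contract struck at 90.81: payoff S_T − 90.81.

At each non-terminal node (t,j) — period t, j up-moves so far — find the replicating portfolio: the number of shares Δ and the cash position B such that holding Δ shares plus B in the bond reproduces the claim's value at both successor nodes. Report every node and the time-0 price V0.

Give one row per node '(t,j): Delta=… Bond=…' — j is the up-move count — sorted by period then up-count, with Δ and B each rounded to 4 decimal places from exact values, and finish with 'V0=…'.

(0,0): Delta=1.0000 Bond=-89.9109
V0=-9.9109

Risk-neutral probability p* = (R−d)/(u−d) = (1.01−0.88)/(1.41−0.88) = 0.2453.
Terminal payoffs: V(1,0)=-20.4100, V(1,1)=21.9900
Node (0,0) S=80.0000: V=(p*·21.9900+(1−p*)·-20.4100)/1.01=-9.9109; Δ=(21.9900−-20.4100)/(112.8000−70.4000)=1.0000; B=V−Δ·S=-89.9109
Self-financing check: at every node Δ·S+B equals the discounted successor values.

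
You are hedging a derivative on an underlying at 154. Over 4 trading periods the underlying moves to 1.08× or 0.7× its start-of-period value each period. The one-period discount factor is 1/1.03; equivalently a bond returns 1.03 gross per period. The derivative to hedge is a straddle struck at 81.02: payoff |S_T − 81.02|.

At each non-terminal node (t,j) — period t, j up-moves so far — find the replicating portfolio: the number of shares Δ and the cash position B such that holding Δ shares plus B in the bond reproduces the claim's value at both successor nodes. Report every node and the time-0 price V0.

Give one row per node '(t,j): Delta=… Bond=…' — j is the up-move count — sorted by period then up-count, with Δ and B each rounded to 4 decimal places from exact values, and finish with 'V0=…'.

Risk-neutral probability p* = (R−d)/(u−d) = (1.03−0.7)/(1.08−0.7) = 0.8684.
At expiry t=4: V(4,0)=44.0446, V(4,1)=23.9722, V(4,2)=6.9965, V(4,3)=54.7770, V(4,4)=128.4953
Node (3,0) S=52.8220: V=(p*·23.9722+(1−p*)·44.0446)/1.03=25.8382; Δ=(23.9722−44.0446)/(57.0478−36.9754)=-1.0000; B=V−Δ·S=78.6602
Node (3,1) S=81.4968: V=(p*·6.9965+(1−p*)·23.9722)/1.03=8.9613; Δ=(6.9965−23.9722)/(88.0165−57.0478)=-0.5482; B=V−Δ·S=53.6342
Node (3,2) S=125.7379: V=(p*·54.7770+(1−p*)·6.9965)/1.03=47.0777; Δ=(54.7770−6.9965)/(135.7970−88.0165)=1.0000; B=V−Δ·S=-78.6602
Node (3,3) S=193.9956: V=(p*·128.4953+(1−p*)·54.7770)/1.03=115.3355; Δ=(128.4953−54.7770)/(209.5153−135.7970)=1.0000; B=V−Δ·S=-78.6602
Node (2,0) S=75.4600: V=(p*·8.9613+(1−p*)·25.8382)/1.03=10.8563; Δ=(8.9613−25.8382)/(81.4968−52.8220)=-0.5886; B=V−Δ·S=55.2691
Node (2,1) S=116.4240: V=(p*·47.0777+(1−p*)·8.9613)/1.03=40.8373; Δ=(47.0777−8.9613)/(125.7379−81.4968)=0.8616; B=V−Δ·S=-59.4690
Node (2,2) S=179.6256: V=(p*·115.3355+(1−p*)·47.0777)/1.03=103.2565; Δ=(115.3355−47.0777)/(193.9956−125.7379)=1.0000; B=V−Δ·S=-76.3691
Node (1,0) S=107.8000: V=(p*·40.8373+(1−p*)·10.8563)/1.03=35.8179; Δ=(40.8373−10.8563)/(116.4240−75.4600)=0.7319; B=V−Δ·S=-43.0795
Node (1,1) S=166.3200: V=(p*·103.2565+(1−p*)·40.8373)/1.03=92.2752; Δ=(103.2565−40.8373)/(179.6256−116.4240)=0.9876; B=V−Δ·S=-71.9858
Node (0,0) S=154.0000: V=(p*·92.2752+(1−p*)·35.8179)/1.03=82.3753; Δ=(92.2752−35.8179)/(166.3200−107.8000)=0.9648; B=V−Δ·S=-66.1965
Each (Δ,B) replicates both successor values, so the strategy is self-financing and V0 is arbitrage-free.

(0,0): Delta=0.9648 Bond=-66.1965
(1,0): Delta=0.7319 Bond=-43.0795
(1,1): Delta=0.9876 Bond=-71.9858
(2,0): Delta=-0.5886 Bond=55.2691
(2,1): Delta=0.8616 Bond=-59.4690
(2,2): Delta=1.0000 Bond=-76.3691
(3,0): Delta=-1.0000 Bond=78.6602
(3,1): Delta=-0.5482 Bond=53.6342
(3,2): Delta=1.0000 Bond=-78.6602
(3,3): Delta=1.0000 Bond=-78.6602
V0=82.3753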